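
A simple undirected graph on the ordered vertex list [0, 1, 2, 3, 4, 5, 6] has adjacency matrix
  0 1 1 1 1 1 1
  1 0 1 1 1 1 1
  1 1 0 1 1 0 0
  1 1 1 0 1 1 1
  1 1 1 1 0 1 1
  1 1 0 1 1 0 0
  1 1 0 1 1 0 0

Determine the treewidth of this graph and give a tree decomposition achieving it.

Treewidth 4.
Bags: B1 = {0, 1, 3, 4, 6}  B2 = {0, 1, 2, 3, 4}  B3 = {0, 1, 3, 4, 5}
Tree: B1–B2, B1–B3

The largest bag has 5 vertices, giving width 4; this decomposition certifies tw(G) ≤ 4. For the lower bound, the 5 vertices {0, 1, 2, 3, 4} are pairwise adjacent, and any tree decomposition puts a clique entirely inside one bag — forcing width ≥ 4. Therefore the treewidth is 4.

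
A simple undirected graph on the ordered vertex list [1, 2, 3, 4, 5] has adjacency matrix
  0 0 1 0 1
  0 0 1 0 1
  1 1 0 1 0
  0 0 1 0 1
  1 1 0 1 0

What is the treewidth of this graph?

A width-2 tree decomposition is:
Bags: B1 = {1, 3, 5}  B2 = {2, 3, 5}  B3 = {3, 4, 5}
Tree: B1–B2, B2–B3
Every bag has size at most 3, so the width is 3 − 1 = 2 and tw(G) ≤ 2. Since 3–1–5–2–3 is a cycle in G, G is not acyclic. Forests are exactly the graphs of treewidth ≤ 1, so tw(G) ≥ 2. Hence tw(G) = 2 exactly.

2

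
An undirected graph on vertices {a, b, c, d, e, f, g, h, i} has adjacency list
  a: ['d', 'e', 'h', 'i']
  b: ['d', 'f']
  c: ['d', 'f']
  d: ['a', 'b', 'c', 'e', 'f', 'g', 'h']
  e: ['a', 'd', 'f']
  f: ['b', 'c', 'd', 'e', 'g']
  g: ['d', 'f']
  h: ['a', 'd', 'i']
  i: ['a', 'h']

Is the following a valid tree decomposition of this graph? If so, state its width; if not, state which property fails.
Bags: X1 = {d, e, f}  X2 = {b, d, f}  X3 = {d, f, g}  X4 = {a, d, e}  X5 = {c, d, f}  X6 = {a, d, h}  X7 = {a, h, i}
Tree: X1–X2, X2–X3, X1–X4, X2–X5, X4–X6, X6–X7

Vertex coverage: the bags together contain {a, b, c, d, e, f, g, h, i}, the full vertex set. Edge coverage: each edge of G has both endpoints in at least one bag. Running intersection: for every vertex, the bags containing it form a connected subtree. All three properties hold, so this is a valid tree decomposition of width max|bag| − 1 = 2, and hence tw(G) ≤ 2.

Yes; width 2.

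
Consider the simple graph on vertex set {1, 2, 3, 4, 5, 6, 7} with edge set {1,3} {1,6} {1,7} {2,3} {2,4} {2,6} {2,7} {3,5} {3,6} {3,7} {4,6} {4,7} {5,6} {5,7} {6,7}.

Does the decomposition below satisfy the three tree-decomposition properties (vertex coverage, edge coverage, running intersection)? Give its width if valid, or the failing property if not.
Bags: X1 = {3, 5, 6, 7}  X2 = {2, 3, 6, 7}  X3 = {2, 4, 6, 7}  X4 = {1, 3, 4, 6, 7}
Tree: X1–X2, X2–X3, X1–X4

No — bags containing vertex 4 are not connected in the tree.

A tree decomposition must satisfy three properties: every vertex lies in some bag; for every edge, both endpoints lie together in some bag; and for every vertex, the bags containing it form a connected subtree. Here bags containing vertex 4 are not connected in the tree, so the decomposition is invalid.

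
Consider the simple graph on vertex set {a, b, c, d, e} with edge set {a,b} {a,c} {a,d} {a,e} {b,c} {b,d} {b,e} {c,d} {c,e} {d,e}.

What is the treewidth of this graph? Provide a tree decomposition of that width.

Treewidth 4.
One such decomposition:
Bags: B1 = {a, b, c, d, e}
Tree: (single bag)

With just one bag of size 5, the width is 5 − 1 = 4, so tw(G) ≤ 4. Conversely, {a, b, c, d, e} is a clique of size 5, and the vertices of any clique must share a bag in every tree decomposition; so some bag has ≥ 5 vertices and tw(G) ≥ 4. Combining the bounds, tw(G) = 4.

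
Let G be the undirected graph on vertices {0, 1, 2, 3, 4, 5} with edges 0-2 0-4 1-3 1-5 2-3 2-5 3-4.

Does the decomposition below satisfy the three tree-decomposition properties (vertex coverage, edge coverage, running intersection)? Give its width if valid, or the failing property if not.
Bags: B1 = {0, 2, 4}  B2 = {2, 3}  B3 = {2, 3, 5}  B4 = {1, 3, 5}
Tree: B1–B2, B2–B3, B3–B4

No — edge (4,3) lies in no bag.

A tree decomposition must satisfy three properties: every vertex lies in some bag; for every edge, both endpoints lie together in some bag; and for every vertex, the bags containing it form a connected subtree. Here edge (4,3) lies in no bag, so the decomposition is invalid.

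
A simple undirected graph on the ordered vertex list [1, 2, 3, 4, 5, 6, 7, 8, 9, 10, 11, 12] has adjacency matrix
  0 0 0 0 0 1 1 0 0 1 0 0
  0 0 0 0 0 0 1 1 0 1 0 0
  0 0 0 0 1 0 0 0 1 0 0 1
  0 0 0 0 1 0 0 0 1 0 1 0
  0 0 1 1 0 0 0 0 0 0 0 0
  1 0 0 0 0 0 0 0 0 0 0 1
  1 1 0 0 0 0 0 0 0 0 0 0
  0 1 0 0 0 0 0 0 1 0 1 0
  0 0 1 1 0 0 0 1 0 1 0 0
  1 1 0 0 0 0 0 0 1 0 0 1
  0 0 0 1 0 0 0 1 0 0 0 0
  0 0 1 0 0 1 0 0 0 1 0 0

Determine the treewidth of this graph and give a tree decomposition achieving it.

Treewidth 3.
One such decomposition:
Bags: B1 = {1, 6, 7, 12}  B2 = {1, 7, 10, 12}  B3 = {2, 7, 10, 12}  B4 = {2, 3, 10, 12}  B5 = {2, 3, 9, 10}  B6 = {2, 3, 8, 9}  B7 = {3, 5, 8, 9}  B8 = {4, 5, 8, 9}  B9 = {4, 5, 8, 11}
Tree: B1–B2, B2–B3, B3–B4, B4–B5, B5–B6, B6–B7, B7–B8, B8–B9

The largest bag has 4 vertices, giving width 3; this decomposition certifies tw(G) ≤ 3. For the lower bound: the 4 vertex sets {1,6,7}, {12}, {10}, {2,3,8,9} are disjoint, each induces a connected subgraph, and every pair is joined by at least one edge of G. Contracting each set to a single vertex therefore yields K_{4} as a minor, and since treewidth is minor-monotone, tw(G) ≥ tw(K_{4}) = 3. Hence tw(G) = 3 exactly.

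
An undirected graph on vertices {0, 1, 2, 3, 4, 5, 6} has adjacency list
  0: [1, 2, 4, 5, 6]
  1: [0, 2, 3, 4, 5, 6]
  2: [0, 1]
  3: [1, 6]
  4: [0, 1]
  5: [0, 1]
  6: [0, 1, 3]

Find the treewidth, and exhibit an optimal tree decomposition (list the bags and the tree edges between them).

Treewidth 2.
Bags: B1 = {0, 1, 6}  B2 = {1, 3, 6}  B3 = {0, 1, 4}  B4 = {0, 1, 2}  B5 = {0, 1, 5}
Tree: B1–B2, B1–B3, B1–B4, B1–B5

Each bag holds 3 vertices, so the decomposition has width 2, which upper-bounds the treewidth. Conversely, {0, 1, 2} is a clique of size 3, and the vertices of any clique must share a bag in every tree decomposition; so some bag has ≥ 3 vertices and tw(G) ≥ 2. Hence tw(G) = 2 exactly.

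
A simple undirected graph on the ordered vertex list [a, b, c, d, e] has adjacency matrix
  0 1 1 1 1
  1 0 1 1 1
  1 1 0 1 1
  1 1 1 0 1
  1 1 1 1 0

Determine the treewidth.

A width-4 tree decomposition is:
Bags: B1 = {a, b, c, d, e}
Tree: (single bag)
With just one bag of size 5, the width is 5 − 1 = 4, so tw(G) ≤ 4. For the lower bound, the 5 vertices {a, b, c, d, e} are pairwise adjacent, and any tree decomposition puts a clique entirely inside one bag — forcing width ≥ 4. Combining the bounds, tw(G) = 4.

4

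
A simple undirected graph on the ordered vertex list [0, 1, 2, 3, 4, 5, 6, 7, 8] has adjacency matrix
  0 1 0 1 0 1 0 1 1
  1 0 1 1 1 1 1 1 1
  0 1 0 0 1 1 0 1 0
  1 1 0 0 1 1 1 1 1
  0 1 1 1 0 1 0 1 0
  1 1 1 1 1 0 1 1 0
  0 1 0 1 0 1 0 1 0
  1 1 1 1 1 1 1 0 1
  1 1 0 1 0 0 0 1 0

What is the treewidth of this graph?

A width-4 tree decomposition is:
Bags: B1 = {1, 3, 4, 5, 7}  B2 = {1, 2, 4, 5, 7}  B3 = {0, 1, 3, 5, 7}  B4 = {1, 3, 5, 6, 7}  B5 = {0, 1, 3, 7, 8}
Tree: B1–B2, B1–B3, B3–B4, B3–B5
Each bag holds 5 vertices, so the decomposition has width 4, which upper-bounds the treewidth. Conversely, {1, 2, 4, 5, 7} is a clique of size 5, and the vertices of any clique must share a bag in every tree decomposition; so some bag has ≥ 5 vertices and tw(G) ≥ 4. Therefore the treewidth is 4.

4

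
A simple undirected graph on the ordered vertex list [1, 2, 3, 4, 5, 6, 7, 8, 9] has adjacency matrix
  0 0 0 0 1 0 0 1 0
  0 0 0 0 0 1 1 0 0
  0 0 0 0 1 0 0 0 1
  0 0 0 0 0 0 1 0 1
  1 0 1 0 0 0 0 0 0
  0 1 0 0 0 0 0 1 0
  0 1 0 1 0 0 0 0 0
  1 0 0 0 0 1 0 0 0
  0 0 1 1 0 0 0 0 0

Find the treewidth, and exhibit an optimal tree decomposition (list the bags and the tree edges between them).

The largest bag has 3 vertices, giving width 2; this decomposition certifies tw(G) ≤ 2. Since 5–1–8–6–2–7–4–9–3–5 is a cycle in G, G is not acyclic. Forests are exactly the graphs of treewidth ≤ 1, so tw(G) ≥ 2. Combining the bounds, tw(G) = 2.

Treewidth 2.
One such decomposition:
Bags: B1 = {1, 5, 8}  B2 = {5, 6, 8}  B3 = {2, 5, 6}  B4 = {2, 5, 7}  B5 = {4, 5, 7}  B6 = {4, 5, 9}  B7 = {3, 5, 9}
Tree: B1–B2, B2–B3, B3–B4, B4–B5, B5–B6, B6–B7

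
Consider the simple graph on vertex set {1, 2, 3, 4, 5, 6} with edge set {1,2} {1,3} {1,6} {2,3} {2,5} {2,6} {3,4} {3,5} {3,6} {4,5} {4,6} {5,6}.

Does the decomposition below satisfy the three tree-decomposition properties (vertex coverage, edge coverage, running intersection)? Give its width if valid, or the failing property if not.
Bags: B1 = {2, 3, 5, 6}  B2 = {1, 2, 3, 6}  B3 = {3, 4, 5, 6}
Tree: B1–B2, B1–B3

Yes; width 3.

Every vertex of G appears in some bag (union = {1, 2, 3, 4, 5, 6}); every edge is covered by a bag; and for each vertex v the set of bags containing v is connected in the bag tree. The decomposition is therefore valid. The largest bag has 4 vertices, so the width is 3.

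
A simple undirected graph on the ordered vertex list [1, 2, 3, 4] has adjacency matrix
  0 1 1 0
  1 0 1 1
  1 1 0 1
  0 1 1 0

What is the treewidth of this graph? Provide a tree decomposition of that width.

Treewidth 2.
One such decomposition:
Bags: B1 = {1, 2, 3}  B2 = {2, 3, 4}
Tree: B1–B2

Every bag has size at most 3, so the width is 3 − 1 = 2 and tw(G) ≤ 2. On the other hand G contains the 3-clique {1, 2, 3}. A clique must lie in a single bag of any decomposition, so no decomposition can have width below 2. The upper and lower bounds meet at 2, so that is the treewidth.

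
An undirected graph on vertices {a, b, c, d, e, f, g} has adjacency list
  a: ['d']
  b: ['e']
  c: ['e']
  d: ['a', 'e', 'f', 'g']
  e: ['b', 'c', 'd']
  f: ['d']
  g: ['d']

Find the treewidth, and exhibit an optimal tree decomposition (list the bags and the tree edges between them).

Each bag holds 2 vertices, so the decomposition has width 1, which upper-bounds the treewidth. Since G has at least one edge (e.g. e–d), it is not an edgeless graph, so tw(G) ≥ 1. Therefore the treewidth is 1.

Treewidth 1.
Bags: B1 = {d, e}  B2 = {a, d}  B3 = {c, e}  B4 = {b, e}  B5 = {d, f}  B6 = {d, g}
Tree: B1–B2, B1–B3, B1–B4, B1–B5, B1–B6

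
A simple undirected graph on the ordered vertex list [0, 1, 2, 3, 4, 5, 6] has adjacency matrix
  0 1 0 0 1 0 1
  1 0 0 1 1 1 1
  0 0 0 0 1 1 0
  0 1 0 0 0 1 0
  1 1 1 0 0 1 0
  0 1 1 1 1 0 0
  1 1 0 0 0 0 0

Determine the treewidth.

A width-2 tree decomposition is:
Bags: B1 = {0, 1, 6}  B2 = {0, 1, 4}  B3 = {1, 4, 5}  B4 = {1, 3, 5}  B5 = {2, 4, 5}
Tree: B1–B2, B2–B3, B3–B4, B3–B5
Every bag has size at most 3, so the width is 3 − 1 = 2 and tw(G) ≤ 2. For the lower bound, the 3 vertices {0, 1, 4} are pairwise adjacent, and any tree decomposition puts a clique entirely inside one bag — forcing width ≥ 2. Hence tw(G) = 2 exactly.

2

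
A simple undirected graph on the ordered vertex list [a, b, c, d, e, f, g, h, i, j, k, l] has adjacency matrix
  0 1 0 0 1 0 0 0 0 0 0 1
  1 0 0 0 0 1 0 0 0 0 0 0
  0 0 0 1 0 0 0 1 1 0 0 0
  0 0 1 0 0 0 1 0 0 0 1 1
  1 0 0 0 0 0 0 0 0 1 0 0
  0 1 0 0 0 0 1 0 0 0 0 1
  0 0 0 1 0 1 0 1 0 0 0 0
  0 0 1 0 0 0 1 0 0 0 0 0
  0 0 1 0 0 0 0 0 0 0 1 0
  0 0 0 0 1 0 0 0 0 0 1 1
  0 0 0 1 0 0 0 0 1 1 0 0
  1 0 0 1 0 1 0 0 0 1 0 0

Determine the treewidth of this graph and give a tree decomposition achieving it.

Treewidth 3.
One such decomposition:
Bags: B1 = {a, b, e, j}  B2 = {a, b, j, l}  B3 = {b, f, j, l}  B4 = {f, j, k, l}  B5 = {d, f, k, l}  B6 = {d, f, g, k}  B7 = {d, g, i, k}  B8 = {c, d, g, i}  B9 = {c, g, h, i}
Tree: B1–B2, B2–B3, B3–B4, B4–B5, B5–B6, B6–B7, B7–B8, B8–B9

Every bag has size at most 4, so the width is 4 − 1 = 3 and tw(G) ≤ 3. For the lower bound: the 4 vertex sets {a,b,e}, {j}, {l}, {d,f,g,k} are disjoint, each induces a connected subgraph, and every pair is joined by at least one edge of G. Contracting each set to a single vertex therefore yields K_{4} as a minor, and since treewidth is minor-monotone, tw(G) ≥ tw(K_{4}) = 3. Hence tw(G) = 3 exactly.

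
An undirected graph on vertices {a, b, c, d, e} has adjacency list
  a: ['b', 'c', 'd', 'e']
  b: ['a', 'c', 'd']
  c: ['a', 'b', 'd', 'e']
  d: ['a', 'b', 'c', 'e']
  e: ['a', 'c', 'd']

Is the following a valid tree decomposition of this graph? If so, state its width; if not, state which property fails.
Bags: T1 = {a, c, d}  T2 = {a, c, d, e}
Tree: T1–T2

No — vertex b appears in no bag.

A tree decomposition must satisfy three properties: every vertex lies in some bag; for every edge, both endpoints lie together in some bag; and for every vertex, the bags containing it form a connected subtree. Here vertex b appears in no bag, so the decomposition is invalid.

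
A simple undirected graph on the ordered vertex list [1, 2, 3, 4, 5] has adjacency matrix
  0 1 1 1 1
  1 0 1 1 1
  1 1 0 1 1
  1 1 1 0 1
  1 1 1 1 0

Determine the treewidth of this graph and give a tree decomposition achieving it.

A single bag containing all 5 vertices is trivially a valid decomposition of width 4. Conversely, {1, 2, 3, 4, 5} is a clique of size 5, and the vertices of any clique must share a bag in every tree decomposition; so some bag has ≥ 5 vertices and tw(G) ≥ 4. The upper and lower bounds meet at 4, so that is the treewidth.

Treewidth 4.
Bags: B1 = {1, 2, 3, 4, 5}
Tree: (single bag)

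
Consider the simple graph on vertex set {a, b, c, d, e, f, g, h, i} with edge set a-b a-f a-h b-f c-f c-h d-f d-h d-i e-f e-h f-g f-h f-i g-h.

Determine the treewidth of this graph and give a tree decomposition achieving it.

Treewidth 2.
One optimal decomposition is:
Bags: B1 = {d, f, i}  B2 = {d, f, h}  B3 = {a, f, h}  B4 = {e, f, h}  B5 = {c, f, h}  B6 = {f, g, h}  B7 = {a, b, f}
Tree: B1–B2, B2–B3, B2–B4, B2–B5, B4–B6, B3–B7

The largest bag has 3 vertices, giving width 2; this decomposition certifies tw(G) ≤ 2. Conversely, {d, f, h} is a clique of size 3, and the vertices of any clique must share a bag in every tree decomposition; so some bag has ≥ 3 vertices and tw(G) ≥ 2. Combining the bounds, tw(G) = 2.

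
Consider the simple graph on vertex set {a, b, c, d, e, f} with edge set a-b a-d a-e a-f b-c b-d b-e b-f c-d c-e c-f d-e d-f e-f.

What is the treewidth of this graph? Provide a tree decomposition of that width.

Treewidth 4.
One such decomposition:
Bags: B1 = {a, b, d, e, f}  B2 = {b, c, d, e, f}
Tree: B1–B2

Every bag has size at most 5, so the width is 5 − 1 = 4 and tw(G) ≤ 4. Conversely, {b, c, d, e, f} is a clique of size 5, and the vertices of any clique must share a bag in every tree decomposition; so some bag has ≥ 5 vertices and tw(G) ≥ 4. Therefore the treewidth is 4.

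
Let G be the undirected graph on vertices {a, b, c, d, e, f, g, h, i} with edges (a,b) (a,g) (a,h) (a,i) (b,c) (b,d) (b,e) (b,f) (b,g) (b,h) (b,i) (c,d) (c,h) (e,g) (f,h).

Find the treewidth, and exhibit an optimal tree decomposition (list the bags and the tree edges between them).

Every bag has size at most 3, so the width is 3 − 1 = 2 and tw(G) ≤ 2. On the other hand G contains the 3-clique {b, c, d}. A clique must lie in a single bag of any decomposition, so no decomposition can have width below 2. The upper and lower bounds meet at 2, so that is the treewidth.

Treewidth 2.
One optimal decomposition is:
Bags: B1 = {b, c, h}  B2 = {b, f, h}  B3 = {a, b, h}  B4 = {a, b, g}  B5 = {b, e, g}  B6 = {b, c, d}  B7 = {a, b, i}
Tree: B1–B2, B2–B3, B3–B4, B4–B5, B1–B6, B3–B7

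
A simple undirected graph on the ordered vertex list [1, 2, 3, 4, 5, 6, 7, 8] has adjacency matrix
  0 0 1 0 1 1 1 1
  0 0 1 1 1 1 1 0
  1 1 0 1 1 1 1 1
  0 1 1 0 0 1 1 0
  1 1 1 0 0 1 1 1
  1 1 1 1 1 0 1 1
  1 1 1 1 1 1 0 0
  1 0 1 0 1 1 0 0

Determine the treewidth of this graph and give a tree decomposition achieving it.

Every bag has size at most 5, so the width is 5 − 1 = 4 and tw(G) ≤ 4. Conversely, {2, 3, 4, 6, 7} is a clique of size 5, and the vertices of any clique must share a bag in every tree decomposition; so some bag has ≥ 5 vertices and tw(G) ≥ 4. Hence tw(G) = 4 exactly.

Treewidth 4.
Bags: B1 = {2, 3, 4, 6, 7}  B2 = {2, 3, 5, 6, 7}  B3 = {1, 3, 5, 6, 7}  B4 = {1, 3, 5, 6, 8}
Tree: B1–B2, B2–B3, B3–B4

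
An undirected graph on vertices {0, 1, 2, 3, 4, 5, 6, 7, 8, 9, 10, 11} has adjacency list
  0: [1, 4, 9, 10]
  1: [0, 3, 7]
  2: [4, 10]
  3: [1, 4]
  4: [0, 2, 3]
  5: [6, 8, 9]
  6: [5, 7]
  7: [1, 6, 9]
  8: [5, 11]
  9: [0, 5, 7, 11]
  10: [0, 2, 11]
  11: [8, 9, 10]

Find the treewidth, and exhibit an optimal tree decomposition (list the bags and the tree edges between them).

Treewidth 3.
One such decomposition:
Bags: B1 = {5, 6, 7, 8}  B2 = {5, 7, 8, 9}  B3 = {7, 8, 9, 11}  B4 = {1, 7, 9, 11}  B5 = {0, 1, 9, 11}  B6 = {0, 1, 10, 11}  B7 = {0, 1, 3, 10}  B8 = {0, 3, 4, 10}  B9 = {2, 3, 4, 10}
Tree: B1–B2, B2–B3, B3–B4, B4–B5, B5–B6, B6–B7, B7–B8, B8–B9

The largest bag has 4 vertices, giving width 3; this decomposition certifies tw(G) ≤ 3. For the lower bound: the 4 vertex sets {5,6,8}, {7}, {9}, {0,1,10,11} are disjoint, each induces a connected subgraph, and every pair is joined by at least one edge of G. Contracting each set to a single vertex therefore yields K_{4} as a minor, and since treewidth is minor-monotone, tw(G) ≥ tw(K_{4}) = 3. Therefore the treewidth is 3.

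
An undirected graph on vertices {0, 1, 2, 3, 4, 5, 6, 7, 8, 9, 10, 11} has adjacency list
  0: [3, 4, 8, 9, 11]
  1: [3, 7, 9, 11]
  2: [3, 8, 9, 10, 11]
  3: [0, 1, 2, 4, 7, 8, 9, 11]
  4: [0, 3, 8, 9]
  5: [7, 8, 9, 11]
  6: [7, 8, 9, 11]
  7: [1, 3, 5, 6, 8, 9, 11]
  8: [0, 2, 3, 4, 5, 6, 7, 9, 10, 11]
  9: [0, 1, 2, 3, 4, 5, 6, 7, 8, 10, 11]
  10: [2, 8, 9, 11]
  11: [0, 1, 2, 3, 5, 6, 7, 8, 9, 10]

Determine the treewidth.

4

A width-4 tree decomposition is:
Bags: B1 = {3, 7, 8, 9, 11}  B2 = {1, 3, 7, 9, 11}  B3 = {0, 3, 8, 9, 11}  B4 = {0, 3, 4, 8, 9}  B5 = {2, 3, 8, 9, 11}  B6 = {5, 7, 8, 9, 11}  B7 = {2, 8, 9, 10, 11}  B8 = {6, 7, 8, 9, 11}
Tree: B1–B2, B1–B3, B3–B4, B1–B5, B1–B6, B5–B7, B1–B8
Each bag holds 5 vertices, so the decomposition has width 4, which upper-bounds the treewidth. On the other hand G contains the 5-clique {2, 8, 9, 10, 11}. A clique must lie in a single bag of any decomposition, so no decomposition can have width below 4. The upper and lower bounds meet at 4, so that is the treewidth.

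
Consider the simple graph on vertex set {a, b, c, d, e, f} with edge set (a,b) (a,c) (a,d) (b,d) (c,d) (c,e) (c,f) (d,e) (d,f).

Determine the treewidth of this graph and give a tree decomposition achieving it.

Treewidth 2.
One such decomposition:
Bags: B1 = {a, c, d}  B2 = {c, d, f}  B3 = {c, d, e}  B4 = {a, b, d}
Tree: B1–B2, B1–B3, B1–B4

Every bag has size at most 3, so the width is 3 − 1 = 2 and tw(G) ≤ 2. Conversely, {c, d, e} is a clique of size 3, and the vertices of any clique must share a bag in every tree decomposition; so some bag has ≥ 3 vertices and tw(G) ≥ 2. The upper and lower bounds meet at 2, so that is the treewidth.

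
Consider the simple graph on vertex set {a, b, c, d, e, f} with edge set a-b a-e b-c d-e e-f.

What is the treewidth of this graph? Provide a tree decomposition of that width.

Treewidth 1.
One optimal decomposition is:
Bags: B1 = {b, c}  B2 = {a, b}  B3 = {a, e}  B4 = {e, f}  B5 = {d, e}
Tree: B1–B2, B2–B3, B3–B4, B4–B5

Each bag holds 2 vertices, so the decomposition has width 1, which upper-bounds the treewidth. Since G has at least one edge (e.g. c–b), it is not an edgeless graph, so tw(G) ≥ 1. Hence tw(G) = 1 exactly.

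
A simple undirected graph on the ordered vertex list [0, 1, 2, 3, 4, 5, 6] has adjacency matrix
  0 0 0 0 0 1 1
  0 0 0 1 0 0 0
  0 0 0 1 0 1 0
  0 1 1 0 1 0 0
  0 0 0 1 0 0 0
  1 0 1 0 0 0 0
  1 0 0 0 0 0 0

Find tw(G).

A width-1 tree decomposition is:
Bags: B1 = {2, 3}  B2 = {2, 5}  B3 = {0, 5}  B4 = {3, 4}  B5 = {1, 3}  B6 = {0, 6}
Tree: B1–B2, B2–B3, B1–B4, B1–B5, B3–B6
Every bag has size at most 2, so the width is 2 − 1 = 1 and tw(G) ≤ 1. Any graph with an edge has treewidth ≥ 1, and G has the edge 3–2. Therefore the treewidth is 1.

1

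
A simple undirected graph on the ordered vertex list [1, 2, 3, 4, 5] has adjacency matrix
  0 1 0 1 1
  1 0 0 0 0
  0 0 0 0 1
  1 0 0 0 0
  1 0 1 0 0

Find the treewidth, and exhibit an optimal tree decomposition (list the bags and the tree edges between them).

Treewidth 1.
Bags: B1 = {1, 5}  B2 = {3, 5}  B3 = {1, 4}  B4 = {1, 2}
Tree: B1–B2, B1–B3, B3–B4

Each bag holds 2 vertices, so the decomposition has width 1, which upper-bounds the treewidth. Any graph with an edge has treewidth ≥ 1, and G has the edge 5–1. Combining the bounds, tw(G) = 1.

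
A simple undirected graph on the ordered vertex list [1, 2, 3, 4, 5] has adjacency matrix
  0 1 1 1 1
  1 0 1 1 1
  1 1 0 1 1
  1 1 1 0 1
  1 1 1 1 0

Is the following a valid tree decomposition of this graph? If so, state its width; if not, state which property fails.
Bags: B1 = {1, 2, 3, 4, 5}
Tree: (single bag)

Yes; width 4.

Vertex coverage: the bags together contain {1, 2, 3, 4, 5}, the full vertex set. Edge coverage: each edge of G has both endpoints in at least one bag. Running intersection: for every vertex, the bags containing it form a connected subtree. All three properties hold, so this is a valid tree decomposition of width max|bag| − 1 = 4, and hence tw(G) ≤ 4.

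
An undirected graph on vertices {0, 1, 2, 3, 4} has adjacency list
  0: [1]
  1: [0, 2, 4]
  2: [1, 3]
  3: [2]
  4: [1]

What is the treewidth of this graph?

1

A width-1 tree decomposition is:
Bags: B1 = {1, 2}  B2 = {2, 3}  B3 = {1, 4}  B4 = {0, 1}
Tree: B1–B2, B1–B3, B3–B4
The largest bag has 2 vertices, giving width 1; this decomposition certifies tw(G) ≤ 1. G has an edge, so its treewidth is at least 1. The upper and lower bounds meet at 1, so that is the treewidth.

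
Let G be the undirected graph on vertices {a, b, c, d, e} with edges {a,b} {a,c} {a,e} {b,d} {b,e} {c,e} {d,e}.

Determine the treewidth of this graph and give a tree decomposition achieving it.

The largest bag has 3 vertices, giving width 2; this decomposition certifies tw(G) ≤ 2. Conversely, {b, d, e} is a clique of size 3, and the vertices of any clique must share a bag in every tree decomposition; so some bag has ≥ 3 vertices and tw(G) ≥ 2. Hence tw(G) = 2 exactly.

Treewidth 2.
Bags: B1 = {a, b, e}  B2 = {b, d, e}  B3 = {a, c, e}
Tree: B1–B2, B1–B3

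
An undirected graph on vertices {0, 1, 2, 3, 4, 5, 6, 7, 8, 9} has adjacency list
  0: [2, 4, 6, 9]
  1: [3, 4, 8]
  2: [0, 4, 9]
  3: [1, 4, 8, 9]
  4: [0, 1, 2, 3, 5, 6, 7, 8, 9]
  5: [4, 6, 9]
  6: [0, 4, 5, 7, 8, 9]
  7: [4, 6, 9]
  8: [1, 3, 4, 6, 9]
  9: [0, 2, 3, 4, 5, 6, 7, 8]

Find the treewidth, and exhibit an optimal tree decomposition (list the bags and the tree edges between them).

The largest bag has 4 vertices, giving width 3; this decomposition certifies tw(G) ≤ 3. On the other hand G contains the 4-clique {1, 3, 4, 8}. A clique must lie in a single bag of any decomposition, so no decomposition can have width below 3. Combining the bounds, tw(G) = 3.

Treewidth 3.
One such decomposition:
Bags: B1 = {0, 2, 4, 9}  B2 = {0, 4, 6, 9}  B3 = {4, 5, 6, 9}  B4 = {4, 6, 8, 9}  B5 = {3, 4, 8, 9}  B6 = {4, 6, 7, 9}  B7 = {1, 3, 4, 8}
Tree: B1–B2, B2–B3, B3–B4, B4–B5, B4–B6, B5–B7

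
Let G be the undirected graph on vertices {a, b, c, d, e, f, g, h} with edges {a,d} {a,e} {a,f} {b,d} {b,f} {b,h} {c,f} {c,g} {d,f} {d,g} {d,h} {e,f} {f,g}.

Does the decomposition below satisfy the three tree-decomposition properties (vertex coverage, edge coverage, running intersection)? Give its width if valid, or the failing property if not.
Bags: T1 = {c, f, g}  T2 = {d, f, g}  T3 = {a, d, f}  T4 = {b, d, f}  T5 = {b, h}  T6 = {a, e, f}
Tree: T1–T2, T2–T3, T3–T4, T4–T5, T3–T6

A tree decomposition must satisfy three properties: every vertex lies in some bag; for every edge, both endpoints lie together in some bag; and for every vertex, the bags containing it form a connected subtree. Here edge (d,h) lies in no bag, so the decomposition is invalid.

No — edge (d,h) lies in no bag.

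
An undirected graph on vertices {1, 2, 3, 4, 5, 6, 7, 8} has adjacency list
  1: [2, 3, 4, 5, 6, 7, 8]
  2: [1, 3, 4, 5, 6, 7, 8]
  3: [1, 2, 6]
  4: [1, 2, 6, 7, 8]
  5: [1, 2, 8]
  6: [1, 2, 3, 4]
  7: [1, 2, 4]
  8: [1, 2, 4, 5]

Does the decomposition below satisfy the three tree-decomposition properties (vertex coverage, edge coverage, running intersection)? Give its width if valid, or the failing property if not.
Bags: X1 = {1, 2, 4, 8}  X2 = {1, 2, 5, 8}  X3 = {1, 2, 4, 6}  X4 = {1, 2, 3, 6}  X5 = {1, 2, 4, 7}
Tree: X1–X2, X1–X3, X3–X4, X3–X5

Every vertex of G appears in some bag (union = {1, 2, 3, 4, 5, 6, 7, 8}); every edge is covered by a bag; and for each vertex v the set of bags containing v is connected in the bag tree. The decomposition is therefore valid. The largest bag has 4 vertices, so the width is 3.

Yes; width 3.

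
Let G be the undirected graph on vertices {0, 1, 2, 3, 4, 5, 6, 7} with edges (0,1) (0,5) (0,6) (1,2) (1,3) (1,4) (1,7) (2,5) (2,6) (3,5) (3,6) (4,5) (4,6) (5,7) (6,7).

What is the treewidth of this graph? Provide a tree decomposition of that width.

Treewidth 3.
One optimal decomposition is:
Bags: B1 = {1, 5, 6, 7}  B2 = {1, 2, 5, 6}  B3 = {1, 3, 5, 6}  B4 = {0, 1, 5, 6}  B5 = {1, 4, 5, 6}
Tree: B1–B2, B2–B3, B3–B4, B4–B5

The largest bag has 4 vertices, giving width 3; this decomposition certifies tw(G) ≤ 3. For the lower bound: the 4 vertex sets {5,7}, {2,6}, {1}, {3} are disjoint, each induces a connected subgraph, and every pair is joined by at least one edge of G. Contracting each set to a single vertex therefore yields K_{4} as a minor, and since treewidth is minor-monotone, tw(G) ≥ tw(K_{4}) = 3. Combining the bounds, tw(G) = 3.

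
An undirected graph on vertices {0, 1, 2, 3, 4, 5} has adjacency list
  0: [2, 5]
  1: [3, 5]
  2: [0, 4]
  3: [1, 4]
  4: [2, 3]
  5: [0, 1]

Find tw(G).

A width-2 tree decomposition is:
Bags: B1 = {0, 2, 4}  B2 = {0, 4, 5}  B3 = {1, 4, 5}  B4 = {1, 3, 4}
Tree: B1–B2, B2–B3, B3–B4
Every bag has size at most 3, so the width is 3 − 1 = 2 and tw(G) ≤ 2. The edges 4–2–0–5–1–3–4 form a cycle, so G is not a tree and its treewidth is at least 2. Combining the bounds, tw(G) = 2.

2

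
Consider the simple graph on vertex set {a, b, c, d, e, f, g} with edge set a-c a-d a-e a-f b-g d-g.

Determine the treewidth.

A width-1 tree decomposition is:
Bags: B1 = {d, g}  B2 = {a, d}  B3 = {a, f}  B4 = {a, e}  B5 = {a, c}  B6 = {b, g}
Tree: B1–B2, B2–B3, B3–B4, B4–B5, B1–B6
The largest bag has 2 vertices, giving width 1; this decomposition certifies tw(G) ≤ 1. G has an edge, so its treewidth is at least 1. Therefore the treewidth is 1.

1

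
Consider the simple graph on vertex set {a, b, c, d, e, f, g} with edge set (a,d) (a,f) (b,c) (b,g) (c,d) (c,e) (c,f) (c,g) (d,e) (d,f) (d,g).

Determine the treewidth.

A width-2 tree decomposition is:
Bags: B1 = {c, d, e}  B2 = {c, d, f}  B3 = {a, d, f}  B4 = {c, d, g}  B5 = {b, c, g}
Tree: B1–B2, B2–B3, B1–B4, B4–B5
The largest bag has 3 vertices, giving width 2; this decomposition certifies tw(G) ≤ 2. On the other hand G contains the 3-clique {c, d, g}. A clique must lie in a single bag of any decomposition, so no decomposition can have width below 2. Hence tw(G) = 2 exactly.

2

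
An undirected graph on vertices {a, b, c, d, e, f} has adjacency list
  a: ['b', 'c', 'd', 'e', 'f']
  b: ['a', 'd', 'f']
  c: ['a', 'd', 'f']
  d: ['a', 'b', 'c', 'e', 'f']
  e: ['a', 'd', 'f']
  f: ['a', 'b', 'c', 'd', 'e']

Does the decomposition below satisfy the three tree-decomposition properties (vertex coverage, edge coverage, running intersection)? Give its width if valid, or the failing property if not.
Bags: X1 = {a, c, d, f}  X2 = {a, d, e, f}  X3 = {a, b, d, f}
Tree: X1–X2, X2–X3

Checking the three conditions: (i) the bags cover all of {a, b, c, d, e, f}; (ii) for each edge, some bag contains both endpoints; (iii) the bags containing any fixed vertex form a subtree. All hold, so the decomposition is valid with width 4 − 1 = 3.

Yes; width 3.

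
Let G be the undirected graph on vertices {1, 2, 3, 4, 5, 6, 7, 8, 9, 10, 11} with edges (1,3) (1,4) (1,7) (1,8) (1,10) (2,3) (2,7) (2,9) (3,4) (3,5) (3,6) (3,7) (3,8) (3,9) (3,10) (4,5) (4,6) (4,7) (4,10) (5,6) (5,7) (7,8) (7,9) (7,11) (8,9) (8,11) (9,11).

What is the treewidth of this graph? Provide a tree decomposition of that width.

Treewidth 3.
One optimal decomposition is:
Bags: B1 = {1, 3, 4, 7}  B2 = {1, 3, 7, 8}  B3 = {3, 7, 8, 9}  B4 = {3, 4, 5, 7}  B5 = {1, 3, 4, 10}  B6 = {2, 3, 7, 9}  B7 = {7, 8, 9, 11}  B8 = {3, 4, 5, 6}
Tree: B1–B2, B2–B3, B1–B4, B1–B5, B3–B6, B3–B7, B4–B8

Every bag has size at most 4, so the width is 4 − 1 = 3 and tw(G) ≤ 3. Conversely, {7, 8, 9, 11} is a clique of size 4, and the vertices of any clique must share a bag in every tree decomposition; so some bag has ≥ 4 vertices and tw(G) ≥ 3. Combining the bounds, tw(G) = 3.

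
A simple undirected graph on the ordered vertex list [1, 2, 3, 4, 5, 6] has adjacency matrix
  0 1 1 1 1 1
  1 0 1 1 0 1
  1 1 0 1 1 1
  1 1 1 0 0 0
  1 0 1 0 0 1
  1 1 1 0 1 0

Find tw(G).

A width-3 tree decomposition is:
Bags: B1 = {1, 3, 5, 6}  B2 = {1, 2, 3, 6}  B3 = {1, 2, 3, 4}
Tree: B1–B2, B2–B3
Each bag holds 4 vertices, so the decomposition has width 3, which upper-bounds the treewidth. On the other hand G contains the 4-clique {1, 2, 3, 4}. A clique must lie in a single bag of any decomposition, so no decomposition can have width below 3. Therefore the treewidth is 3.

3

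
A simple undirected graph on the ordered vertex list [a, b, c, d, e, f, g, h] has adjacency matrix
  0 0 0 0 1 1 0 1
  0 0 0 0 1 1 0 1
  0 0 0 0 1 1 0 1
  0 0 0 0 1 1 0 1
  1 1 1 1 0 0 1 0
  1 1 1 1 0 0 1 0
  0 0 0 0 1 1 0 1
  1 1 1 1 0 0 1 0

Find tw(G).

A width-3 tree decomposition is:
Bags: B1 = {b, e, f, h}  B2 = {d, e, f, h}  B3 = {a, e, f, h}  B4 = {c, e, f, h}  B5 = {e, f, g, h}
Tree: B1–B2, B2–B3, B3–B4, B4–B5
Every bag has size at most 4, so the width is 4 − 1 = 3 and tw(G) ≤ 3. For the lower bound: the 4 vertex sets {b,f}, {d,h}, {e}, {a} are disjoint, each induces a connected subgraph, and every pair is joined by at least one edge of G. Contracting each set to a single vertex therefore yields K_{4} as a minor, and since treewidth is minor-monotone, tw(G) ≥ tw(K_{4}) = 3. The upper and lower bounds meet at 3, so that is the treewidth.

3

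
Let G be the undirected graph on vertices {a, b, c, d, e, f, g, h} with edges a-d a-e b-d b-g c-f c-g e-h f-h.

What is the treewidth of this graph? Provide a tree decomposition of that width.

Each bag holds 3 vertices, so the decomposition has width 2, which upper-bounds the treewidth. For the lower bound, G contains the cycle g–c–f–h–e–a–d–b–g, so G is not a forest; only forests have treewidth ≤ 1, hence tw(G) ≥ 2. The upper and lower bounds meet at 2, so that is the treewidth.

Treewidth 2.
One optimal decomposition is:
Bags: B1 = {c, f, g}  B2 = {f, g, h}  B3 = {e, g, h}  B4 = {a, e, g}  B5 = {a, d, g}  B6 = {b, d, g}
Tree: B1–B2, B2–B3, B3–B4, B4–B5, B5–B6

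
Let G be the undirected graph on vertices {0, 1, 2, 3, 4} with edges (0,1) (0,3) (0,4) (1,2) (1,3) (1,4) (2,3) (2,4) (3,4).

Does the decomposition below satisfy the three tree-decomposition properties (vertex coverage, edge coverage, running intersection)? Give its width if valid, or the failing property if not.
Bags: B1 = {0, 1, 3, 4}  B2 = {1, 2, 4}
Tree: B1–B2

No — edge (3,2) lies in no bag.

A tree decomposition must satisfy three properties: every vertex lies in some bag; for every edge, both endpoints lie together in some bag; and for every vertex, the bags containing it form a connected subtree. Here edge (3,2) lies in no bag, so the decomposition is invalid.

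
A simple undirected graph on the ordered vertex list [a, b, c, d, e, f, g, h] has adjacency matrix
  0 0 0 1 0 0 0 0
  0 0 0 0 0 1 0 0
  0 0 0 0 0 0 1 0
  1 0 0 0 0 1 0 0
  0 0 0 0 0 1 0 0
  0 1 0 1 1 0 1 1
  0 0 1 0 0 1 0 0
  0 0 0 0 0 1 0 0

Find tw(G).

1

A width-1 tree decomposition is:
Bags: B1 = {d, f}  B2 = {f, g}  B3 = {a, d}  B4 = {f, h}  B5 = {c, g}  B6 = {b, f}  B7 = {e, f}
Tree: B1–B2, B1–B3, B1–B4, B2–B5, B4–B6, B2–B7
Each bag holds 2 vertices, so the decomposition has width 1, which upper-bounds the treewidth. Any graph with an edge has treewidth ≥ 1, and G has the edge d–f. Combining the bounds, tw(G) = 1.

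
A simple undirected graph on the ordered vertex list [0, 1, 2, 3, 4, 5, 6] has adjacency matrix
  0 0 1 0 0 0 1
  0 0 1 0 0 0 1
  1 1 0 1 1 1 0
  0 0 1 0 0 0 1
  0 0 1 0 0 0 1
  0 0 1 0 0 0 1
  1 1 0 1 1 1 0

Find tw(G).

A width-2 tree decomposition is:
Bags: B1 = {0, 2, 6}  B2 = {1, 2, 6}  B3 = {2, 4, 6}  B4 = {2, 5, 6}  B5 = {2, 3, 6}
Tree: B1–B2, B2–B3, B3–B4, B4–B5
Every bag has size at most 3, so the width is 3 − 1 = 2 and tw(G) ≤ 2. Since 6–0–2–1–6 is a cycle in G, G is not acyclic. Forests are exactly the graphs of treewidth ≤ 1, so tw(G) ≥ 2. Combining the bounds, tw(G) = 2.

2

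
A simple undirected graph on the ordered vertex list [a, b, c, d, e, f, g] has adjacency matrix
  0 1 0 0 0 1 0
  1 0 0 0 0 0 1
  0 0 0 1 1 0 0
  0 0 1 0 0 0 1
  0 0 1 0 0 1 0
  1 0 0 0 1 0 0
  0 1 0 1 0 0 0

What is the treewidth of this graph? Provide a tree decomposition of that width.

Treewidth 2.
Bags: B1 = {a, b, f}  B2 = {b, f, g}  B3 = {d, f, g}  B4 = {c, d, f}  B5 = {c, e, f}
Tree: B1–B2, B2–B3, B3–B4, B4–B5

The largest bag has 3 vertices, giving width 2; this decomposition certifies tw(G) ≤ 2. The edges f–a–b–g–d–c–e–f form a cycle, so G is not a tree and its treewidth is at least 2. Combining the bounds, tw(G) = 2.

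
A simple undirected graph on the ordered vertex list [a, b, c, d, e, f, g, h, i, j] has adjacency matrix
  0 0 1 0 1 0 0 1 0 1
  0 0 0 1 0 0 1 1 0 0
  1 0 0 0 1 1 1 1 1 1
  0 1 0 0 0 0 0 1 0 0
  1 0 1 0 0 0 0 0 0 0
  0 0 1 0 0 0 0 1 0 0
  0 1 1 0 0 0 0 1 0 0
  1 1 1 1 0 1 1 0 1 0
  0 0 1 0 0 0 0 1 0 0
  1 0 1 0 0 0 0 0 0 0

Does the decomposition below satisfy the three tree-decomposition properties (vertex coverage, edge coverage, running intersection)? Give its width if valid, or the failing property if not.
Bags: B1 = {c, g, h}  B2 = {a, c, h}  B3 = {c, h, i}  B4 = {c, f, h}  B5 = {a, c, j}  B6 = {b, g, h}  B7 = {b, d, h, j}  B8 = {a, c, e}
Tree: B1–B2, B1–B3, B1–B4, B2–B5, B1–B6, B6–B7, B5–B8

No — bags containing vertex j are not connected in the tree.

A tree decomposition must satisfy three properties: every vertex lies in some bag; for every edge, both endpoints lie together in some bag; and for every vertex, the bags containing it form a connected subtree. Here bags containing vertex j are not connected in the tree, so the decomposition is invalid.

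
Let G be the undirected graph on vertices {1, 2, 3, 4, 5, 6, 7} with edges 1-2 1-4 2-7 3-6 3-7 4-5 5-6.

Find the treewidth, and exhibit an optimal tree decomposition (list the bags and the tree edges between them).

Each bag holds 3 vertices, so the decomposition has width 2, which upper-bounds the treewidth. Since 1–2–7–3–6–5–4–1 is a cycle in G, G is not acyclic. Forests are exactly the graphs of treewidth ≤ 1, so tw(G) ≥ 2. Combining the bounds, tw(G) = 2.

Treewidth 2.
One such decomposition:
Bags: B1 = {1, 2, 7}  B2 = {1, 3, 7}  B3 = {1, 3, 6}  B4 = {1, 5, 6}  B5 = {1, 4, 5}
Tree: B1–B2, B2–B3, B3–B4, B4–B5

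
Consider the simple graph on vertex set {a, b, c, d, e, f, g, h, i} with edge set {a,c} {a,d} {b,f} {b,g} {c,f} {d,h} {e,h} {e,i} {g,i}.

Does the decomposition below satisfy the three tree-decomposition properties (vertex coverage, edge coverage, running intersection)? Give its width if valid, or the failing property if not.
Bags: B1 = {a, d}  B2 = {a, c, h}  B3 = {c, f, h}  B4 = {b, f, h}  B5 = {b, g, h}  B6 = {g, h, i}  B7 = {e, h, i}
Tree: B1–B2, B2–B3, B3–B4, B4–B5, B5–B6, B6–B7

No — edge (h,d) lies in no bag.

A tree decomposition must satisfy three properties: every vertex lies in some bag; for every edge, both endpoints lie together in some bag; and for every vertex, the bags containing it form a connected subtree. Here edge (h,d) lies in no bag, so the decomposition is invalid.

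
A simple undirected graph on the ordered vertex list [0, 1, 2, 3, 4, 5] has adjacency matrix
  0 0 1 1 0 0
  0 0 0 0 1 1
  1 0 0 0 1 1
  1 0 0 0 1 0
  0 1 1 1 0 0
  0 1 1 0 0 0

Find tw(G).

2

A width-2 tree decomposition is:
Bags: B1 = {0, 2, 3}  B2 = {2, 3, 4}  B3 = {2, 4, 5}  B4 = {1, 4, 5}
Tree: B1–B2, B2–B3, B3–B4
Each bag holds 3 vertices, so the decomposition has width 2, which upper-bounds the treewidth. Since 0–3–4–2–0 is a cycle in G, G is not acyclic. Forests are exactly the graphs of treewidth ≤ 1, so tw(G) ≥ 2. The upper and lower bounds meet at 2, so that is the treewidth.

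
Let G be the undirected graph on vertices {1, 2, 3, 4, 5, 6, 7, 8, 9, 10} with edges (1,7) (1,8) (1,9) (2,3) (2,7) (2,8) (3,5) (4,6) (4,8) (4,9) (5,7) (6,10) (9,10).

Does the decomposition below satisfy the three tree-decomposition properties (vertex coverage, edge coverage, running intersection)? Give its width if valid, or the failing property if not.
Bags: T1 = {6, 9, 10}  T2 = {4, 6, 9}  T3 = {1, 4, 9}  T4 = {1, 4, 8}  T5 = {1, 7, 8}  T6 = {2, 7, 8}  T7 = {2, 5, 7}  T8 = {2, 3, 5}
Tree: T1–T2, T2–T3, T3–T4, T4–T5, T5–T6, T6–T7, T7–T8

Yes; width 2.

Checking the three conditions: (i) the bags cover all of {1, 2, 3, 4, 5, 6, 7, 8, 9, 10}; (ii) for each edge, some bag contains both endpoints; (iii) the bags containing any fixed vertex form a subtree. All hold, so the decomposition is valid with width 3 − 1 = 2.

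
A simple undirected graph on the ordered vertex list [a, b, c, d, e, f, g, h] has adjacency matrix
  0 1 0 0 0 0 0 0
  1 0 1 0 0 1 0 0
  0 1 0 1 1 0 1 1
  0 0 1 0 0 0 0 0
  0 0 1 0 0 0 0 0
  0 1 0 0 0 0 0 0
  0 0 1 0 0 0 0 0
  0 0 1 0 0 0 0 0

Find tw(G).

1

A width-1 tree decomposition is:
Bags: B1 = {a, b}  B2 = {b, c}  B3 = {c, e}  B4 = {b, f}  B5 = {c, d}  B6 = {c, h}  B7 = {c, g}
Tree: B1–B2, B2–B3, B2–B4, B2–B5, B2–B6, B6–B7
Each bag holds 2 vertices, so the decomposition has width 1, which upper-bounds the treewidth. Since G has at least one edge (e.g. a–b), it is not an edgeless graph, so tw(G) ≥ 1. Combining the bounds, tw(G) = 1.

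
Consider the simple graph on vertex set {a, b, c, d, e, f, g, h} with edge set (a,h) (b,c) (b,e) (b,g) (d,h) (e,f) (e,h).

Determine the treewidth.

1

A width-1 tree decomposition is:
Bags: B1 = {b, e}  B2 = {e, h}  B3 = {d, h}  B4 = {b, c}  B5 = {e, f}  B6 = {a, h}  B7 = {b, g}
Tree: B1–B2, B2–B3, B1–B4, B2–B5, B3–B6, B4–B7
Every bag has size at most 2, so the width is 2 − 1 = 1 and tw(G) ≤ 1. Any graph with an edge has treewidth ≥ 1, and G has the edge e–b. The upper and lower bounds meet at 1, so that is the treewidth.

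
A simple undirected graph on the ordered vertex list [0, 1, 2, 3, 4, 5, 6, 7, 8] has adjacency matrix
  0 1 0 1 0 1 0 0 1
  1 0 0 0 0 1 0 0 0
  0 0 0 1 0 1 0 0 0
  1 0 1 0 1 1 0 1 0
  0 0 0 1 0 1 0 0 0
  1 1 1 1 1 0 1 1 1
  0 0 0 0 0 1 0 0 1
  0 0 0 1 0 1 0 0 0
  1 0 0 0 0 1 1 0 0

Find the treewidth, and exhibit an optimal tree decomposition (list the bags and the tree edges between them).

Treewidth 2.
One optimal decomposition is:
Bags: B1 = {0, 1, 5}  B2 = {0, 3, 5}  B3 = {3, 4, 5}  B4 = {2, 3, 5}  B5 = {0, 5, 8}  B6 = {5, 6, 8}  B7 = {3, 5, 7}
Tree: B1–B2, B2–B3, B3–B4, B1–B5, B5–B6, B2–B7

Each bag holds 3 vertices, so the decomposition has width 2, which upper-bounds the treewidth. For the lower bound, the 3 vertices {0, 5, 8} are pairwise adjacent, and any tree decomposition puts a clique entirely inside one bag — forcing width ≥ 2. Hence tw(G) = 2 exactly.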